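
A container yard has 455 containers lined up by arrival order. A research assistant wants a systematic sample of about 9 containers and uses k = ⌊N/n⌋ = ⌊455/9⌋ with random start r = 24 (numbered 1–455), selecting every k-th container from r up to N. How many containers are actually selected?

k = ⌊455/9⌋ = 50
Achieved size = ⌊(455 − 24)/50⌋ + 1 = ⌊431/50⌋ + 1 = 8 + 1 = 9
(last selection: 24 + 8×50 = 424 ≤ 455; next would be 474 > 455)

9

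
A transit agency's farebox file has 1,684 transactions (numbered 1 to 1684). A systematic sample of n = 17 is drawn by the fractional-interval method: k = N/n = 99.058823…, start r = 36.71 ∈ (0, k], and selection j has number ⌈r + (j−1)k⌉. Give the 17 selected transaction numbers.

37, 136, 235, 334, 433, 533, 632, 731, 830, 929, 1028, 1127, 1226, 1325, 1424, 1523, 1622

j=1: r + 0k = 36.71 → ⌈·⌉ = 37
j=2: r + 1k = 135.768823… → ⌈·⌉ = 136
j=3: r + 2k = 234.827647… → ⌈·⌉ = 235
j=4: r + 3k = 333.886470… → ⌈·⌉ = 334
j=5: r + 4k = 432.945294… → ⌈·⌉ = 433
j=6: r + 5k = 532.004117… → ⌈·⌉ = 533
j=7: r + 6k = 631.062941… → ⌈·⌉ = 632
j=8: r + 7k = 730.121764… → ⌈·⌉ = 731
j=9: r + 8k = 829.180588… → ⌈·⌉ = 830
j=10: r + 9k = 928.239411… → ⌈·⌉ = 929
j=11: r + 10k = 1027.298235… → ⌈·⌉ = 1028
j=12: r + 11k = 1126.357058… → ⌈·⌉ = 1127
j=13: r + 12k = 1225.415882… → ⌈·⌉ = 1226
j=14: r + 13k = 1324.474705… → ⌈·⌉ = 1325
j=15: r + 14k = 1423.533529… → ⌈·⌉ = 1424
j=16: r + 15k = 1522.592352… → ⌈·⌉ = 1523
j=17: r + 16k = 1621.651176… → ⌈·⌉ = 1622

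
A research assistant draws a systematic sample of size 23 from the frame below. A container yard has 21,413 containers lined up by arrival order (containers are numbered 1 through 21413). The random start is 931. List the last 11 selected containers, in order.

k = N/n = 21413/23 = 931
13th selection = 931 + 12×931 = 12103
14th: 12103 + 931 = 13034
15th: 13034 + 931 = 13965
16th: 13965 + 931 = 14896
17th: 14896 + 931 = 15827
18th: 15827 + 931 = 16758
19th: 16758 + 931 = 17689
20th: 17689 + 931 = 18620
21st: 18620 + 931 = 19551
22nd: 19551 + 931 = 20482
23rd: 20482 + 931 = 21413

12103, 13034, 13965, 14896, 15827, 16758, 17689, 18620, 19551, 20482, 21413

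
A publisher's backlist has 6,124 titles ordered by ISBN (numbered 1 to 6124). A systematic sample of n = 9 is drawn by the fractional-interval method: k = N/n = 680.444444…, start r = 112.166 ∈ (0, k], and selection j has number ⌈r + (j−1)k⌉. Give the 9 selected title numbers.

j=1: r + 0k = 112.166 → ⌈·⌉ = 113
j=2: r + 1k = 792.610444… → ⌈·⌉ = 793
j=3: r + 2k = 1473.054888… → ⌈·⌉ = 1474
j=4: r + 3k = 2153.499333… → ⌈·⌉ = 2154
j=5: r + 4k = 2833.943777… → ⌈·⌉ = 2834
j=6: r + 5k = 3514.388222… → ⌈·⌉ = 3515
j=7: r + 6k = 4194.832666… → ⌈·⌉ = 4195
j=8: r + 7k = 4875.277111… → ⌈·⌉ = 4876
j=9: r + 8k = 5555.721555… → ⌈·⌉ = 5556

113, 793, 1474, 2154, 2834, 3515, 4195, 4876, 5556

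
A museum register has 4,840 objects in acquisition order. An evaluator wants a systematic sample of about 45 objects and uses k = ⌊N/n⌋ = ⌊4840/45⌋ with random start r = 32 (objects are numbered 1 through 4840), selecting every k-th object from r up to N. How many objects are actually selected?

45

k = ⌊4840/45⌋ = 107
Achieved size = ⌊(4840 − 32)/107⌋ + 1 = ⌊4808/107⌋ + 1 = 44 + 1 = 45
(last selection: 32 + 44×107 = 4740 ≤ 4840; next would be 4847 > 4840)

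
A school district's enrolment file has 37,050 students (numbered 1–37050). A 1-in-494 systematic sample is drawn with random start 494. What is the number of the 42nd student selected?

20748

k = 494
42nd selection = r + (42−1)·k = 494 + 41×494 = 494 + 20254 = 20748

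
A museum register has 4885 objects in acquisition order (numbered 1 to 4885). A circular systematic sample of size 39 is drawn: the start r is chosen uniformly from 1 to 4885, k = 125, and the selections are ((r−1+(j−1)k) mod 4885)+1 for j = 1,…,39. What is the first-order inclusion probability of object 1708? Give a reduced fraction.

39/4885

For each position j, as r ranges over 1…4885 the j-th selection hits every object exactly once, so object 1708 is selected for exactly 39 of the 4885 starts.
Inclusion probability = 39/4885.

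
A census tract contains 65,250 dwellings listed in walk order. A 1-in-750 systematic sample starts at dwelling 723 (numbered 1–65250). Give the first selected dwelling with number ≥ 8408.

k = 750
Steps past start: ⌈(8408 − 723)/750⌉ = ⌈7685/750⌉ = 11
Selected dwelling: 723 + 11×750 = 8973

8973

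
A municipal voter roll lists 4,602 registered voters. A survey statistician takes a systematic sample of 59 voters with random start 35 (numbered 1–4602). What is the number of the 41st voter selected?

k = 4602/59 = 78
41st selection = r + (41−1)·k = 35 + 40×78 = 35 + 3120 = 3155

3155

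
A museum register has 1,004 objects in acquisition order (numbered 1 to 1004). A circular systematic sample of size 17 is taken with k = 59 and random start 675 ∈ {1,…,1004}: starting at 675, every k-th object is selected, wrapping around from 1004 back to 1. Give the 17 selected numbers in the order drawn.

675, 734, 793, 852, 911, 970, 25, 84, 143, 202, 261, 320, 379, 438, 497, 556, 615

Selection 1: 675
Selection 2: 675 + 59 = 734
Selection 3: 734 + 59 = 793
Selection 4: 793 + 59 = 852
Selection 5: 852 + 59 = 911
Selection 6: 911 + 59 = 970
Selection 7: 970 + 59 = 1029 → 1029 − 1004 = 25
Selection 8: 25 + 59 = 84
Selection 9: 84 + 59 = 143
Selection 10: 143 + 59 = 202
Selection 11: 202 + 59 = 261
Selection 12: 261 + 59 = 320
Selection 13: 320 + 59 = 379
Selection 14: 379 + 59 = 438
Selection 15: 438 + 59 = 497
Selection 16: 497 + 59 = 556
Selection 17: 556 + 59 = 615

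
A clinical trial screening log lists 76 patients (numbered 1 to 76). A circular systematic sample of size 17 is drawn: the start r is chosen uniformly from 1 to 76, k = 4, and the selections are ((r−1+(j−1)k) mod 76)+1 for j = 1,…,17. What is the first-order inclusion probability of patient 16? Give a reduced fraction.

For each position j, as r ranges over 1…76 the j-th selection hits every patient exactly once, so patient 16 is selected for exactly 17 of the 76 starts.
Inclusion probability = 17/76.

17/76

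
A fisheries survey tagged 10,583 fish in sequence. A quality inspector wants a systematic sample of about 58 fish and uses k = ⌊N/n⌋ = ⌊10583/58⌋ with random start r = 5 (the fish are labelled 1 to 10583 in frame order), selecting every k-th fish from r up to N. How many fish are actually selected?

59

k = ⌊10583/58⌋ = 182
Achieved size = ⌊(10583 − 5)/182⌋ + 1 = ⌊10578/182⌋ + 1 = 58 + 1 = 59
(last selection: 5 + 58×182 = 10561 ≤ 10583; next would be 10743 > 10583)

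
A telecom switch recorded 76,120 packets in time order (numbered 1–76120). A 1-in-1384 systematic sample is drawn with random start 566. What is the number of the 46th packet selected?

62846

k = 1384
46th selection = r + (46−1)·k = 566 + 45×1384 = 566 + 62280 = 62846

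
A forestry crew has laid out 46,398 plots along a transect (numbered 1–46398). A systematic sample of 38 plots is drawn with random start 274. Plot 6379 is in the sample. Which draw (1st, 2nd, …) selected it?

6

k = 46398/38 = 1221
position = (6379 − 274)/1221 + 1 = 6105/1221 + 1 = 5 + 1 = 6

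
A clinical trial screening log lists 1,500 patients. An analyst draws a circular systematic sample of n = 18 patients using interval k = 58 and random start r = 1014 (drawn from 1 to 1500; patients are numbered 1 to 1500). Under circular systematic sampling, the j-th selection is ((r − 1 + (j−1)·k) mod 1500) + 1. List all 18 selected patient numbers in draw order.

Selection 1: 1014
Selection 2: 1014 + 58 = 1072
Selection 3: 1072 + 58 = 1130
Selection 4: 1130 + 58 = 1188
Selection 5: 1188 + 58 = 1246
Selection 6: 1246 + 58 = 1304
Selection 7: 1304 + 58 = 1362
Selection 8: 1362 + 58 = 1420
Selection 9: 1420 + 58 = 1478
Selection 10: 1478 + 58 = 1536 → 1536 − 1500 = 36
Selection 11: 36 + 58 = 94
Selection 12: 94 + 58 = 152
Selection 13: 152 + 58 = 210
Selection 14: 210 + 58 = 268
Selection 15: 268 + 58 = 326
Selection 16: 326 + 58 = 384
Selection 17: 384 + 58 = 442
Selection 18: 442 + 58 = 500

1014, 1072, 1130, 1188, 1246, 1304, 1362, 1420, 1478, 36, 94, 152, 210, 268, 326, 384, 442, 500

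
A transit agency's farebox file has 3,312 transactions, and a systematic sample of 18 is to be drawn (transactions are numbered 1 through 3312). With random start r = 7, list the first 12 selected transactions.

k = N/n = 3312/18 = 184
transaction 1: 7
transaction 2: 7 + 184 = 191
transaction 3: 191 + 184 = 375
transaction 4: 375 + 184 = 559
transaction 5: 559 + 184 = 743
transaction 6: 743 + 184 = 927
transaction 7: 927 + 184 = 1111
transaction 8: 1111 + 184 = 1295
transaction 9: 1295 + 184 = 1479
transaction 10: 1479 + 184 = 1663
transaction 11: 1663 + 184 = 1847
transaction 12: 1847 + 184 = 2031

7, 191, 375, 559, 743, 927, 1111, 1295, 1479, 1663, 1847, 2031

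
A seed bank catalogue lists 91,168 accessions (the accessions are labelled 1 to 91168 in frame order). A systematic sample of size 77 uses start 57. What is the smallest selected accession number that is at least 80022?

80569

k = 91168/77 = 1184
Steps past start: ⌈(80022 − 57)/1184⌉ = ⌈79965/1184⌉ = 68
Selected accession: 57 + 68×1184 = 80569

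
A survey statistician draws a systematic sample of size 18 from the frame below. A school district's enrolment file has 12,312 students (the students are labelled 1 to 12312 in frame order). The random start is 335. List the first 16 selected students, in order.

k = N/n = 12312/18 = 684
student 1: 335
student 2: 335 + 684 = 1019
student 3: 1019 + 684 = 1703
student 4: 1703 + 684 = 2387
student 5: 2387 + 684 = 3071
student 6: 3071 + 684 = 3755
student 7: 3755 + 684 = 4439
student 8: 4439 + 684 = 5123
student 9: 5123 + 684 = 5807
student 10: 5807 + 684 = 6491
student 11: 6491 + 684 = 7175
student 12: 7175 + 684 = 7859
student 13: 7859 + 684 = 8543
student 14: 8543 + 684 = 9227
student 15: 9227 + 684 = 9911
student 16: 9911 + 684 = 10595

335, 1019, 1703, 2387, 3071, 3755, 4439, 5123, 5807, 6491, 7175, 7859, 8543, 9227, 9911, 10595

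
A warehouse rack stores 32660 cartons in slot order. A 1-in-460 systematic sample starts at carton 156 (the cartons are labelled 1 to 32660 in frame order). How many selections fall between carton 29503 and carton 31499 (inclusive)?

5

k = 460
First selection ≥ 29503: 156 + ⌈(29503−156)/460⌉·460 = 156 + 64×460 = 29596
Last selection ≤ 31499: 156 + ⌊(31499−156)/460⌋·460 = 156 + 68×460 = 31436
Count = 68 − 64 + 1 = 5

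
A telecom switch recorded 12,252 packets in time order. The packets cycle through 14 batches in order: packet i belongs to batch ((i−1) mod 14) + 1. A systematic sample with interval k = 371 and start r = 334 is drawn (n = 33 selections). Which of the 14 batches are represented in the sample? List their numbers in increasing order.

5, 12

Consecutive selections differ by k = 371, so their batch numbers differ by 371 mod 14 = 7.
gcd(371, 14) = 7, so the sample visits 14/7 = 2 distinct residues mod 14.
Start 334 is batch 12; the batches hit are 5, 12.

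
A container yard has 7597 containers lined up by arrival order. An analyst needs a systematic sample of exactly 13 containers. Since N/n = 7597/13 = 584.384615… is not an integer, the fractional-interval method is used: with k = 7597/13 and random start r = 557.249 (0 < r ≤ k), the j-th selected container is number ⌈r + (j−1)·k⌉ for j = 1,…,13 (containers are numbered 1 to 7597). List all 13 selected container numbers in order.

j=1: r + 0k = 557.249 → ⌈·⌉ = 558
j=2: r + 1k = 1141.633615… → ⌈·⌉ = 1142
j=3: r + 2k = 1726.018230… → ⌈·⌉ = 1727
j=4: r + 3k = 2310.402846… → ⌈·⌉ = 2311
j=5: r + 4k = 2894.787461… → ⌈·⌉ = 2895
j=6: r + 5k = 3479.172076… → ⌈·⌉ = 3480
j=7: r + 6k = 4063.556692… → ⌈·⌉ = 4064
j=8: r + 7k = 4647.941307… → ⌈·⌉ = 4648
j=9: r + 8k = 5232.325923… → ⌈·⌉ = 5233
j=10: r + 9k = 5816.710538… → ⌈·⌉ = 5817
j=11: r + 10k = 6401.095153… → ⌈·⌉ = 6402
j=12: r + 11k = 6985.479769… → ⌈·⌉ = 6986
j=13: r + 12k = 7569.864384… → ⌈·⌉ = 7570

558, 1142, 1727, 2311, 2895, 3480, 4064, 4648, 5233, 5817, 6402, 6986, 7570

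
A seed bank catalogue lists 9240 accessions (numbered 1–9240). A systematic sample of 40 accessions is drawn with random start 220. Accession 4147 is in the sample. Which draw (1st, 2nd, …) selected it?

18

k = 9240/40 = 231
position = (4147 − 220)/231 + 1 = 3927/231 + 1 = 17 + 1 = 18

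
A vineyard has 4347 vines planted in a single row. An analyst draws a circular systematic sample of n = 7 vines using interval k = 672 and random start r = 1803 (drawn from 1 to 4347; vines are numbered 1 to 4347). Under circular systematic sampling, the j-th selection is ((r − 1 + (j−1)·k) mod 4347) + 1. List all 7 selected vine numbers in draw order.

1803, 2475, 3147, 3819, 144, 816, 1488

Selection 1: 1803
Selection 2: 1803 + 672 = 2475
Selection 3: 2475 + 672 = 3147
Selection 4: 3147 + 672 = 3819
Selection 5: 3819 + 672 = 4491 → 4491 − 4347 = 144
Selection 6: 144 + 672 = 816
Selection 7: 816 + 672 = 1488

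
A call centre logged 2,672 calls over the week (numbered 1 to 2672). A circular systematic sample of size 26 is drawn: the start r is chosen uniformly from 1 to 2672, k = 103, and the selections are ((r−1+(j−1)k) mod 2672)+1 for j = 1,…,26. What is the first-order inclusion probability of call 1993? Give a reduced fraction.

For each position j, as r ranges over 1…2672 the j-th selection hits every call exactly once, so call 1993 is selected for exactly 26 of the 2672 starts.
Inclusion probability = 26/2672 = 13/1336.

13/1336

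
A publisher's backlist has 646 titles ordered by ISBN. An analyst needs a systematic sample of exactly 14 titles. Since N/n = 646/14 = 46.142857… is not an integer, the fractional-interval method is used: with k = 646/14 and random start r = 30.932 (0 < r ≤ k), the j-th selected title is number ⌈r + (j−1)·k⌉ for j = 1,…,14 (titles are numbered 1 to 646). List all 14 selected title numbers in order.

31, 78, 124, 170, 216, 262, 308, 354, 401, 447, 493, 539, 585, 631

j=1: r + 0k = 30.932 → ⌈·⌉ = 31
j=2: r + 1k = 77.074857… → ⌈·⌉ = 78
j=3: r + 2k = 123.217714… → ⌈·⌉ = 124
j=4: r + 3k = 169.360571… → ⌈·⌉ = 170
j=5: r + 4k = 215.503428… → ⌈·⌉ = 216
j=6: r + 5k = 261.646285… → ⌈·⌉ = 262
j=7: r + 6k = 307.789142… → ⌈·⌉ = 308
j=8: r + 7k = 353.932 → ⌈·⌉ = 354
j=9: r + 8k = 400.074857… → ⌈·⌉ = 401
j=10: r + 9k = 446.217714… → ⌈·⌉ = 447
j=11: r + 10k = 492.360571… → ⌈·⌉ = 493
j=12: r + 11k = 538.503428… → ⌈·⌉ = 539
j=13: r + 12k = 584.646285… → ⌈·⌉ = 585
j=14: r + 13k = 630.789142… → ⌈·⌉ = 631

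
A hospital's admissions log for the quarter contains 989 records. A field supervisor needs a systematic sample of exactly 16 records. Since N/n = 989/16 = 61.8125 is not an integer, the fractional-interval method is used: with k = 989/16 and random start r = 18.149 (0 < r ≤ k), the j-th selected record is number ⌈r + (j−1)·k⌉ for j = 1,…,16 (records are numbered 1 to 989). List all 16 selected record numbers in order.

19, 80, 142, 204, 266, 328, 390, 451, 513, 575, 637, 699, 760, 822, 884, 946

j=1: r + 0k = 18.149 → ⌈·⌉ = 19
j=2: r + 1k = 79.9615 → ⌈·⌉ = 80
j=3: r + 2k = 141.774 → ⌈·⌉ = 142
j=4: r + 3k = 203.5865 → ⌈·⌉ = 204
j=5: r + 4k = 265.399 → ⌈·⌉ = 266
j=6: r + 5k = 327.2115 → ⌈·⌉ = 328
j=7: r + 6k = 389.024 → ⌈·⌉ = 390
j=8: r + 7k = 450.8365 → ⌈·⌉ = 451
j=9: r + 8k = 512.649 → ⌈·⌉ = 513
j=10: r + 9k = 574.4615 → ⌈·⌉ = 575
j=11: r + 10k = 636.274 → ⌈·⌉ = 637
j=12: r + 11k = 698.0865 → ⌈·⌉ = 699
j=13: r + 12k = 759.899 → ⌈·⌉ = 760
j=14: r + 13k = 821.7115 → ⌈·⌉ = 822
j=15: r + 14k = 883.524 → ⌈·⌉ = 884
j=16: r + 15k = 945.3365 → ⌈·⌉ = 946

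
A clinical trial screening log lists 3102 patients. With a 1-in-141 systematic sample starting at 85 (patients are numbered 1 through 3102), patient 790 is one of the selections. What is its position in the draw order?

6

k = 141
position = (790 − 85)/141 + 1 = 705/141 + 1 = 5 + 1 = 6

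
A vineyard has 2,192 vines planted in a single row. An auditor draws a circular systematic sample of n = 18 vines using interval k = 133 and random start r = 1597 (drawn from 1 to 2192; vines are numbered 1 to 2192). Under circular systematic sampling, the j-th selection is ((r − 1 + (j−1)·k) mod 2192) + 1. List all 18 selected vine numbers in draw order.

1597, 1730, 1863, 1996, 2129, 70, 203, 336, 469, 602, 735, 868, 1001, 1134, 1267, 1400, 1533, 1666

Selection 1: 1597
Selection 2: 1597 + 133 = 1730
Selection 3: 1730 + 133 = 1863
Selection 4: 1863 + 133 = 1996
Selection 5: 1996 + 133 = 2129
Selection 6: 2129 + 133 = 2262 → 2262 − 2192 = 70
Selection 7: 70 + 133 = 203
Selection 8: 203 + 133 = 336
Selection 9: 336 + 133 = 469
Selection 10: 469 + 133 = 602
Selection 11: 602 + 133 = 735
Selection 12: 735 + 133 = 868
Selection 13: 868 + 133 = 1001
Selection 14: 1001 + 133 = 1134
Selection 15: 1134 + 133 = 1267
Selection 16: 1267 + 133 = 1400
Selection 17: 1400 + 133 = 1533
Selection 18: 1533 + 133 = 1666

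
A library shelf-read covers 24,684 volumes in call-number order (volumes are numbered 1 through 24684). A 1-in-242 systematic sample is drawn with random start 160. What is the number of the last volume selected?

k = 242
102nd selection = r + (102−1)·k = 160 + 101×242 = 160 + 24442 = 24602

24602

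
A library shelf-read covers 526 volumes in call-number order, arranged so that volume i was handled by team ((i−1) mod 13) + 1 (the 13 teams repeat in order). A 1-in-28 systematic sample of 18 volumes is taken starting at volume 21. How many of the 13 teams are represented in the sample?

Consecutive selections differ by k = 28, so their team numbers differ by 28 mod 13 = 2.
gcd(28, 13) = 1, so the sample visits 13/1 = 13 distinct residues mod 13.
Start 21 is team 8; the teams hit are 1, 2, 3, 4, 5, 6, 7, 8, 9, 10, 11, 12, 13.

13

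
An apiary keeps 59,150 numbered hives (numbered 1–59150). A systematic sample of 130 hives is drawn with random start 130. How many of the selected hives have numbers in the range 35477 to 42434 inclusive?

k = 59150/130 = 455
First selection ≥ 35477: 130 + ⌈(35477−130)/455⌉·455 = 130 + 78×455 = 35620
Last selection ≤ 42434: 130 + ⌊(42434−130)/455⌋·455 = 130 + 92×455 = 41990
Count = 92 − 78 + 1 = 15

15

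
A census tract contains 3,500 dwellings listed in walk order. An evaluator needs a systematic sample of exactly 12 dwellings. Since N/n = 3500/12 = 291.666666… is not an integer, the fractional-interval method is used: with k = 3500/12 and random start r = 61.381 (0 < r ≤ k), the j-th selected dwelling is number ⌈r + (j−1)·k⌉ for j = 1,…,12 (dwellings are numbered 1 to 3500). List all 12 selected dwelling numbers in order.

j=1: r + 0k = 61.381 → ⌈·⌉ = 62
j=2: r + 1k = 353.047666… → ⌈·⌉ = 354
j=3: r + 2k = 644.714333… → ⌈·⌉ = 645
j=4: r + 3k = 936.381 → ⌈·⌉ = 937
j=5: r + 4k = 1228.047666… → ⌈·⌉ = 1229
j=6: r + 5k = 1519.714333… → ⌈·⌉ = 1520
j=7: r + 6k = 1811.381 → ⌈·⌉ = 1812
j=8: r + 7k = 2103.047666… → ⌈·⌉ = 2104
j=9: r + 8k = 2394.714333… → ⌈·⌉ = 2395
j=10: r + 9k = 2686.381 → ⌈·⌉ = 2687
j=11: r + 10k = 2978.047666… → ⌈·⌉ = 2979
j=12: r + 11k = 3269.714333… → ⌈·⌉ = 3270

62, 354, 645, 937, 1229, 1520, 1812, 2104, 2395, 2687, 2979, 3270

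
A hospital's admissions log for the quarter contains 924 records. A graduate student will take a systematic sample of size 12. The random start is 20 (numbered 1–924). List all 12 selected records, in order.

20, 97, 174, 251, 328, 405, 482, 559, 636, 713, 790, 867

k = N/n = 924/12 = 77
record 1: 20
record 2: 20 + 77 = 97
record 3: 97 + 77 = 174
record 4: 174 + 77 = 251
record 5: 251 + 77 = 328
record 6: 328 + 77 = 405
record 7: 405 + 77 = 482
record 8: 482 + 77 = 559
record 9: 559 + 77 = 636
record 10: 636 + 77 = 713
record 11: 713 + 77 = 790
record 12: 790 + 77 = 867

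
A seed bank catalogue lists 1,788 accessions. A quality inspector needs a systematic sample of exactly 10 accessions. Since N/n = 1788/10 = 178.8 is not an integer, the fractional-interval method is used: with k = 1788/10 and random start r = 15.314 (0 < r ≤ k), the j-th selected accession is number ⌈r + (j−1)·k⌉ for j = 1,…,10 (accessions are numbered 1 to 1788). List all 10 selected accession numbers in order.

j=1: r + 0k = 15.314 → ⌈·⌉ = 16
j=2: r + 1k = 194.114 → ⌈·⌉ = 195
j=3: r + 2k = 372.914 → ⌈·⌉ = 373
j=4: r + 3k = 551.714 → ⌈·⌉ = 552
j=5: r + 4k = 730.514 → ⌈·⌉ = 731
j=6: r + 5k = 909.314 → ⌈·⌉ = 910
j=7: r + 6k = 1088.114 → ⌈·⌉ = 1089
j=8: r + 7k = 1266.914 → ⌈·⌉ = 1267
j=9: r + 8k = 1445.714 → ⌈·⌉ = 1446
j=10: r + 9k = 1624.514 → ⌈·⌉ = 1625

16, 195, 373, 552, 731, 910, 1089, 1267, 1446, 1625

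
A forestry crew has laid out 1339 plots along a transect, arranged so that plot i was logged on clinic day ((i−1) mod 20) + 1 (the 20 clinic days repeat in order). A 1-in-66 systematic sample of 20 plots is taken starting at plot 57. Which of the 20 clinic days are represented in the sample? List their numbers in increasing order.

Consecutive selections differ by k = 66, so their clinic day numbers differ by 66 mod 20 = 6.
gcd(66, 20) = 2, so the sample visits 20/2 = 10 distinct residues mod 20.
Start 57 is clinic day 17; the clinic days hit are 1, 3, 5, 7, 9, 11, 13, 15, 17, 19.

1, 3, 5, 7, 9, 11, 13, 15, 17, 19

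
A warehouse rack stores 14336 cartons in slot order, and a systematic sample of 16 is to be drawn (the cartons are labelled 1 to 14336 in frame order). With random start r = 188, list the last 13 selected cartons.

2876, 3772, 4668, 5564, 6460, 7356, 8252, 9148, 10044, 10940, 11836, 12732, 13628

k = N/n = 14336/16 = 896
4th selection = 188 + 3×896 = 2876
5th: 2876 + 896 = 3772
6th: 3772 + 896 = 4668
7th: 4668 + 896 = 5564
8th: 5564 + 896 = 6460
9th: 6460 + 896 = 7356
10th: 7356 + 896 = 8252
11th: 8252 + 896 = 9148
12th: 9148 + 896 = 10044
13th: 10044 + 896 = 10940
14th: 10940 + 896 = 11836
15th: 11836 + 896 = 12732
16th: 12732 + 896 = 13628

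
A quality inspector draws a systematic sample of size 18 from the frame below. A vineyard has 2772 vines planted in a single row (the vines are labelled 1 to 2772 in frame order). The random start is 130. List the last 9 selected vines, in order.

k = N/n = 2772/18 = 154
10th selection = 130 + 9×154 = 1516
11th: 1516 + 154 = 1670
12th: 1670 + 154 = 1824
13th: 1824 + 154 = 1978
14th: 1978 + 154 = 2132
15th: 2132 + 154 = 2286
16th: 2286 + 154 = 2440
17th: 2440 + 154 = 2594
18th: 2594 + 154 = 2748

1516, 1670, 1824, 1978, 2132, 2286, 2440, 2594, 2748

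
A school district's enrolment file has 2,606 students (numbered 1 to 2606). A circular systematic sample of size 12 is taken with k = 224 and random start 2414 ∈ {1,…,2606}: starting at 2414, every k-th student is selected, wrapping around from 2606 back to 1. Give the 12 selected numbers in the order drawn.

Selection 1: 2414
Selection 2: 2414 + 224 = 2638 → 2638 − 2606 = 32
Selection 3: 32 + 224 = 256
Selection 4: 256 + 224 = 480
Selection 5: 480 + 224 = 704
Selection 6: 704 + 224 = 928
Selection 7: 928 + 224 = 1152
Selection 8: 1152 + 224 = 1376
Selection 9: 1376 + 224 = 1600
Selection 10: 1600 + 224 = 1824
Selection 11: 1824 + 224 = 2048
Selection 12: 2048 + 224 = 2272

2414, 32, 256, 480, 704, 928, 1152, 1376, 1600, 1824, 2048, 2272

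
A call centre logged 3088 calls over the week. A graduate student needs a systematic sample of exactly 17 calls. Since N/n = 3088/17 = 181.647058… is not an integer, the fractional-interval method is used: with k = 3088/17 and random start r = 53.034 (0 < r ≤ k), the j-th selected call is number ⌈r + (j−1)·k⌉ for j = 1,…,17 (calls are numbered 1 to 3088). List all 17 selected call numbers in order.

54, 235, 417, 598, 780, 962, 1143, 1325, 1507, 1688, 1870, 2052, 2233, 2415, 2597, 2778, 2960

j=1: r + 0k = 53.034 → ⌈·⌉ = 54
j=2: r + 1k = 234.681058… → ⌈·⌉ = 235
j=3: r + 2k = 416.328117… → ⌈·⌉ = 417
j=4: r + 3k = 597.975176… → ⌈·⌉ = 598
j=5: r + 4k = 779.622235… → ⌈·⌉ = 780
j=6: r + 5k = 961.269294… → ⌈·⌉ = 962
j=7: r + 6k = 1142.916352… → ⌈·⌉ = 1143
j=8: r + 7k = 1324.563411… → ⌈·⌉ = 1325
j=9: r + 8k = 1506.210470… → ⌈·⌉ = 1507
j=10: r + 9k = 1687.857529… → ⌈·⌉ = 1688
j=11: r + 10k = 1869.504588… → ⌈·⌉ = 1870
j=12: r + 11k = 2051.151647… → ⌈·⌉ = 2052
j=13: r + 12k = 2232.798705… → ⌈·⌉ = 2233
j=14: r + 13k = 2414.445764… → ⌈·⌉ = 2415
j=15: r + 14k = 2596.092823… → ⌈·⌉ = 2597
j=16: r + 15k = 2777.739882… → ⌈·⌉ = 2778
j=17: r + 16k = 2959.386941… → ⌈·⌉ = 2960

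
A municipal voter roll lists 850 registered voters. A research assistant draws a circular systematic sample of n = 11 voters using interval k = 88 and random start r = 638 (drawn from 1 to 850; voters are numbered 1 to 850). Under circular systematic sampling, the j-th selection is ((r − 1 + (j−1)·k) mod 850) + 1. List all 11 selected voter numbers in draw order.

638, 726, 814, 52, 140, 228, 316, 404, 492, 580, 668

Selection 1: 638
Selection 2: 638 + 88 = 726
Selection 3: 726 + 88 = 814
Selection 4: 814 + 88 = 902 → 902 − 850 = 52
Selection 5: 52 + 88 = 140
Selection 6: 140 + 88 = 228
Selection 7: 228 + 88 = 316
Selection 8: 316 + 88 = 404
Selection 9: 404 + 88 = 492
Selection 10: 492 + 88 = 580
Selection 11: 580 + 88 = 668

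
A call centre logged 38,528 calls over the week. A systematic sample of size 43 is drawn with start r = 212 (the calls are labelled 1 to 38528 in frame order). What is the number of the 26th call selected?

22612

k = 38528/43 = 896
26th selection = r + (26−1)·k = 212 + 25×896 = 212 + 22400 = 22612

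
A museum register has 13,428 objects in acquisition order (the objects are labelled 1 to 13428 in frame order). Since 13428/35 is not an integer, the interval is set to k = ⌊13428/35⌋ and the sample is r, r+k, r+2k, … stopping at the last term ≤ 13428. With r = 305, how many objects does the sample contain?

35

k = ⌊13428/35⌋ = 383
Achieved size = ⌊(13428 − 305)/383⌋ + 1 = ⌊13123/383⌋ + 1 = 34 + 1 = 35
(last selection: 305 + 34×383 = 13327 ≤ 13428; next would be 13710 > 13428)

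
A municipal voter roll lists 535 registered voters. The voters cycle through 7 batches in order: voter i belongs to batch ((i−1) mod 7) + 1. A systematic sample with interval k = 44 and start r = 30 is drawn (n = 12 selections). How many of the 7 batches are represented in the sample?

Consecutive selections differ by k = 44, so their batch numbers differ by 44 mod 7 = 2.
gcd(44, 7) = 1, so the sample visits 7/1 = 7 distinct residues mod 7.
Start 30 is batch 2; the batches hit are 1, 2, 3, 4, 5, 6, 7.

7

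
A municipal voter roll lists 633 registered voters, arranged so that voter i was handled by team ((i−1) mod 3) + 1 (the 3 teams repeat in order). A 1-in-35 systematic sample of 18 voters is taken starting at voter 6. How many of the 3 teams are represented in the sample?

3

Consecutive selections differ by k = 35, so their team numbers differ by 35 mod 3 = 2.
gcd(35, 3) = 1, so the sample visits 3/1 = 3 distinct residues mod 3.
Start 6 is team 3; the teams hit are 1, 2, 3.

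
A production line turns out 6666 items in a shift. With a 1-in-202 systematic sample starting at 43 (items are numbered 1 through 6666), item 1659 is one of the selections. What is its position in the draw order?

9

k = 202
position = (1659 − 43)/202 + 1 = 1616/202 + 1 = 8 + 1 = 9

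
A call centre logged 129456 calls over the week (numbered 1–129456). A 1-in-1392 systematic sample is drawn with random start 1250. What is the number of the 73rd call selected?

101474

k = 1392
73rd selection = r + (73−1)·k = 1250 + 72×1392 = 1250 + 100224 = 101474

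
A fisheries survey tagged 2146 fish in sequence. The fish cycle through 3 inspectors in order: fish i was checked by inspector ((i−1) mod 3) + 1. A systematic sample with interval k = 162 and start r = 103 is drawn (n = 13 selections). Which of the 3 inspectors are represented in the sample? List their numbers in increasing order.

Consecutive selections differ by k = 162, so their inspector numbers differ by 162 mod 3 = 0.
gcd(162, 3) = 3, so the sample visits 3/3 = 1 distinct residues mod 3.
Start 103 is inspector 1; the inspectors hit are 1.

1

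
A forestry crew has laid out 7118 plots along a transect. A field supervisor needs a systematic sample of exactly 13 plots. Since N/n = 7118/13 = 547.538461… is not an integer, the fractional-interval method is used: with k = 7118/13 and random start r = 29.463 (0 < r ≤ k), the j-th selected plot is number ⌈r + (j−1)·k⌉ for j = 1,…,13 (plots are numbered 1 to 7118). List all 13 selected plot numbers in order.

30, 578, 1125, 1673, 2220, 2768, 3315, 3863, 4410, 4958, 5505, 6053, 6600

j=1: r + 0k = 29.463 → ⌈·⌉ = 30
j=2: r + 1k = 577.001461… → ⌈·⌉ = 578
j=3: r + 2k = 1124.539923… → ⌈·⌉ = 1125
j=4: r + 3k = 1672.078384… → ⌈·⌉ = 1673
j=5: r + 4k = 2219.616846… → ⌈·⌉ = 2220
j=6: r + 5k = 2767.155307… → ⌈·⌉ = 2768
j=7: r + 6k = 3314.693769… → ⌈·⌉ = 3315
j=8: r + 7k = 3862.232230… → ⌈·⌉ = 3863
j=9: r + 8k = 4409.770692… → ⌈·⌉ = 4410
j=10: r + 9k = 4957.309153… → ⌈·⌉ = 4958
j=11: r + 10k = 5504.847615… → ⌈·⌉ = 5505
j=12: r + 11k = 6052.386076… → ⌈·⌉ = 6053
j=13: r + 12k = 6599.924538… → ⌈·⌉ = 6600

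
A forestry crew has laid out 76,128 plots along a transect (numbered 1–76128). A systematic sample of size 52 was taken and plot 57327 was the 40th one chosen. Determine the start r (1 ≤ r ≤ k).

231

k = 76128/52 = 1464
r = 57327 − (40−1)×1464 = 57327 − 57096 = 231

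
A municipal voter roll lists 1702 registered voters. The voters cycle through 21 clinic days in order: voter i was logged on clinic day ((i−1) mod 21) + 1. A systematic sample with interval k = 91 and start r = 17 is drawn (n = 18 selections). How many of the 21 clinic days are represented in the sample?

3

Consecutive selections differ by k = 91, so their clinic day numbers differ by 91 mod 21 = 7.
gcd(91, 21) = 7, so the sample visits 21/7 = 3 distinct residues mod 21.
Start 17 is clinic day 17; the clinic days hit are 3, 10, 17.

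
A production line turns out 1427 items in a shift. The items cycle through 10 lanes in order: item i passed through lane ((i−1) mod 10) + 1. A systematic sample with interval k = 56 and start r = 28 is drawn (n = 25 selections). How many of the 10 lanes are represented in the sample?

5

Consecutive selections differ by k = 56, so their lane numbers differ by 56 mod 10 = 6.
gcd(56, 10) = 2, so the sample visits 10/2 = 5 distinct residues mod 10.
Start 28 is lane 8; the lanes hit are 2, 4, 6, 8, 10.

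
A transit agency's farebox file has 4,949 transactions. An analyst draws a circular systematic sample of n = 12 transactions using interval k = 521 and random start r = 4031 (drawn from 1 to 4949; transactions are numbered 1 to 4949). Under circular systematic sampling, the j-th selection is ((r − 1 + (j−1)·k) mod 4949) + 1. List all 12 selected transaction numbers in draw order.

4031, 4552, 124, 645, 1166, 1687, 2208, 2729, 3250, 3771, 4292, 4813

Selection 1: 4031
Selection 2: 4031 + 521 = 4552
Selection 3: 4552 + 521 = 5073 → 5073 − 4949 = 124
Selection 4: 124 + 521 = 645
Selection 5: 645 + 521 = 1166
Selection 6: 1166 + 521 = 1687
Selection 7: 1687 + 521 = 2208
Selection 8: 2208 + 521 = 2729
Selection 9: 2729 + 521 = 3250
Selection 10: 3250 + 521 = 3771
Selection 11: 3771 + 521 = 4292
Selection 12: 4292 + 521 = 4813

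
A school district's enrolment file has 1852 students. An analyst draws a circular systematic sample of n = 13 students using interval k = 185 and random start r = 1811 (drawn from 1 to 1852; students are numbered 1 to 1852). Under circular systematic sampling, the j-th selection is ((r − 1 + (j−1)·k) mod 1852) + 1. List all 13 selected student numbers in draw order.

1811, 144, 329, 514, 699, 884, 1069, 1254, 1439, 1624, 1809, 142, 327

Selection 1: 1811
Selection 2: 1811 + 185 = 1996 → 1996 − 1852 = 144
Selection 3: 144 + 185 = 329
Selection 4: 329 + 185 = 514
Selection 5: 514 + 185 = 699
Selection 6: 699 + 185 = 884
Selection 7: 884 + 185 = 1069
Selection 8: 1069 + 185 = 1254
Selection 9: 1254 + 185 = 1439
Selection 10: 1439 + 185 = 1624
Selection 11: 1624 + 185 = 1809
Selection 12: 1809 + 185 = 1994 → 1994 − 1852 = 142
Selection 13: 142 + 185 = 327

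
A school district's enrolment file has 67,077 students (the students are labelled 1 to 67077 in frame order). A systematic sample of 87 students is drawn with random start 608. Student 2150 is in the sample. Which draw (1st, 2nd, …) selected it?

k = 67077/87 = 771
position = (2150 − 608)/771 + 1 = 1542/771 + 1 = 2 + 1 = 3

3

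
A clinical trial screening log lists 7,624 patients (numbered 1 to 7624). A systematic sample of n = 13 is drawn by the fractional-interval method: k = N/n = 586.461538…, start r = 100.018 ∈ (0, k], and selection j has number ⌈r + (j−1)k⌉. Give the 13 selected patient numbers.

j=1: r + 0k = 100.018 → ⌈·⌉ = 101
j=2: r + 1k = 686.479538… → ⌈·⌉ = 687
j=3: r + 2k = 1272.941076… → ⌈·⌉ = 1273
j=4: r + 3k = 1859.402615… → ⌈·⌉ = 1860
j=5: r + 4k = 2445.864153… → ⌈·⌉ = 2446
j=6: r + 5k = 3032.325692… → ⌈·⌉ = 3033
j=7: r + 6k = 3618.787230… → ⌈·⌉ = 3619
j=8: r + 7k = 4205.248769… → ⌈·⌉ = 4206
j=9: r + 8k = 4791.710307… → ⌈·⌉ = 4792
j=10: r + 9k = 5378.171846… → ⌈·⌉ = 5379
j=11: r + 10k = 5964.633384… → ⌈·⌉ = 5965
j=12: r + 11k = 6551.094923… → ⌈·⌉ = 6552
j=13: r + 12k = 7137.556461… → ⌈·⌉ = 7138

101, 687, 1273, 1860, 2446, 3033, 3619, 4206, 4792, 5379, 5965, 6552, 7138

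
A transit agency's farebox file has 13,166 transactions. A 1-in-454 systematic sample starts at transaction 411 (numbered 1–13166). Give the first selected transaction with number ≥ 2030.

2227

k = 454
Steps past start: ⌈(2030 − 411)/454⌉ = ⌈1619/454⌉ = 4
Selected transaction: 411 + 4×454 = 2227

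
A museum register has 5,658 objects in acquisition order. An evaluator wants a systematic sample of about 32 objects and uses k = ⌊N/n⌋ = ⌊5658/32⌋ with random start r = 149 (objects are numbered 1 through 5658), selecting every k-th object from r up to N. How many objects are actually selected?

32

k = ⌊5658/32⌋ = 176
Achieved size = ⌊(5658 − 149)/176⌋ + 1 = ⌊5509/176⌋ + 1 = 31 + 1 = 32
(last selection: 149 + 31×176 = 5605 ≤ 5658; next would be 5781 > 5658)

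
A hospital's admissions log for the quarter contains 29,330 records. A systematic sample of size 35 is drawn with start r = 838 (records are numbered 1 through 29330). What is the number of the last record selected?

29330

k = 29330/35 = 838
35th selection = r + (35−1)·k = 838 + 34×838 = 838 + 28492 = 29330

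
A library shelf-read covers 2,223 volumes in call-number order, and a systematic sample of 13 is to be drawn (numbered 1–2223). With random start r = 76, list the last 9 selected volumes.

760, 931, 1102, 1273, 1444, 1615, 1786, 1957, 2128

k = N/n = 2223/13 = 171
5th selection = 76 + 4×171 = 760
6th: 760 + 171 = 931
7th: 931 + 171 = 1102
8th: 1102 + 171 = 1273
9th: 1273 + 171 = 1444
10th: 1444 + 171 = 1615
11th: 1615 + 171 = 1786
12th: 1786 + 171 = 1957
13th: 1957 + 171 = 2128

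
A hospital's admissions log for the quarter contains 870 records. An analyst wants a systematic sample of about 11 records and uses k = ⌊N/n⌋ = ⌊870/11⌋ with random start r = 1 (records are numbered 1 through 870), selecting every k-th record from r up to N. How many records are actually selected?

k = ⌊870/11⌋ = 79
Achieved size = ⌊(870 − 1)/79⌋ + 1 = ⌊869/79⌋ + 1 = 11 + 1 = 12
(last selection: 1 + 11×79 = 870 ≤ 870; next would be 949 > 870)

12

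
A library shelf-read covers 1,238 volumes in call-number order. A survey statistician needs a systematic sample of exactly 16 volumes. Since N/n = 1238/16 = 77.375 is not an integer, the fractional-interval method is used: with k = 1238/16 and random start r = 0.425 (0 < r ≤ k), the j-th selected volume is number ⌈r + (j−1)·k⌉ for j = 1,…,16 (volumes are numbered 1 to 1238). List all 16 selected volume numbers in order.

j=1: r + 0k = 0.425 → ⌈·⌉ = 1
j=2: r + 1k = 77.8 → ⌈·⌉ = 78
j=3: r + 2k = 155.175 → ⌈·⌉ = 156
j=4: r + 3k = 232.55 → ⌈·⌉ = 233
j=5: r + 4k = 309.925 → ⌈·⌉ = 310
j=6: r + 5k = 387.3 → ⌈·⌉ = 388
j=7: r + 6k = 464.675 → ⌈·⌉ = 465
j=8: r + 7k = 542.05 → ⌈·⌉ = 543
j=9: r + 8k = 619.425 → ⌈·⌉ = 620
j=10: r + 9k = 696.8 → ⌈·⌉ = 697
j=11: r + 10k = 774.175 → ⌈·⌉ = 775
j=12: r + 11k = 851.55 → ⌈·⌉ = 852
j=13: r + 12k = 928.925 → ⌈·⌉ = 929
j=14: r + 13k = 1006.3 → ⌈·⌉ = 1007
j=15: r + 14k = 1083.675 → ⌈·⌉ = 1084
j=16: r + 15k = 1161.05 → ⌈·⌉ = 1162

1, 78, 156, 233, 310, 388, 465, 543, 620, 697, 775, 852, 929, 1007, 1084, 1162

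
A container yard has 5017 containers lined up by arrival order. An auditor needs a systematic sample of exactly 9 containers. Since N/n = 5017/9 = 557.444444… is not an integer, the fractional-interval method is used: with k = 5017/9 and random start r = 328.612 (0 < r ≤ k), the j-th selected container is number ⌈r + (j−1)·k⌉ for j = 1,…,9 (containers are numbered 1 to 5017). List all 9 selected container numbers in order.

j=1: r + 0k = 328.612 → ⌈·⌉ = 329
j=2: r + 1k = 886.056444… → ⌈·⌉ = 887
j=3: r + 2k = 1443.500888… → ⌈·⌉ = 1444
j=4: r + 3k = 2000.945333… → ⌈·⌉ = 2001
j=5: r + 4k = 2558.389777… → ⌈·⌉ = 2559
j=6: r + 5k = 3115.834222… → ⌈·⌉ = 3116
j=7: r + 6k = 3673.278666… → ⌈·⌉ = 3674
j=8: r + 7k = 4230.723111… → ⌈·⌉ = 4231
j=9: r + 8k = 4788.167555… → ⌈·⌉ = 4789

329, 887, 1444, 2001, 2559, 3116, 3674, 4231, 4789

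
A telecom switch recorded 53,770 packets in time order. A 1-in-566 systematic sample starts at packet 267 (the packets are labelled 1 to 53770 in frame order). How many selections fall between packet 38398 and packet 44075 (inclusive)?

k = 566
First selection ≥ 38398: 267 + ⌈(38398−267)/566⌉·566 = 267 + 68×566 = 38755
Last selection ≤ 44075: 267 + ⌊(44075−267)/566⌋·566 = 267 + 77×566 = 43849
Count = 77 − 68 + 1 = 10

10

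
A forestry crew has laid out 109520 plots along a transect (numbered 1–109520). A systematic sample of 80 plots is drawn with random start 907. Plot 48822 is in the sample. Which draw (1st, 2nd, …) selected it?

36

k = 109520/80 = 1369
position = (48822 − 907)/1369 + 1 = 47915/1369 + 1 = 35 + 1 = 36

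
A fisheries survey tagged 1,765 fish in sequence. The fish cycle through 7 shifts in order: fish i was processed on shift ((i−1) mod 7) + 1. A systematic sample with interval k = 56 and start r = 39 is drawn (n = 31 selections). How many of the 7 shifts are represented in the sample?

1

Consecutive selections differ by k = 56, so their shift numbers differ by 56 mod 7 = 0.
gcd(56, 7) = 7, so the sample visits 7/7 = 1 distinct residues mod 7.
Start 39 is shift 4; the shifts hit are 4.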